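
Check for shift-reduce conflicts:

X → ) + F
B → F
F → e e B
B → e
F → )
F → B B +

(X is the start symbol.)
Augment with X' → X and build the canonical LR(0) collection (I0 = CLOSURE({[X' → . X]}), then GOTO on every symbol after a dot until no new states appear). It has 13 states:
  I0: { [X → . ) + F], [X' → . X] }  — shift
  I1: { [X → ) . + F] }  — shift
  I2: { [X' → X .] }  — accept
  I3: { [B → . F], [B → . e], [F → . )], [F → . B B +], [F → . e e B], [X → ) + . F] }  — shift
  I4: { [F → ) .] }  — reduce
  I5: { [B → . F], [B → . e], [F → . )], [F → . B B +], [F → . e e B], [F → B . B +] }  — shift
  I6: { [B → F .], [X → ) + F .] }  — 2 reduces
  I7: { [B → e .], [F → e . e B] }  — shift, reduce
  I8: { [B → . F], [B → . e], [F → . )], [F → . B B +], [F → . e e B], [F → e e . B] }  — shift
  I9: { [B → . F], [B → . e], [F → . )], [F → . B B +], [F → . e e B], [F → B . B +], [F → e e B .] }  — shift, reduce
  I10: { [B → F .] }  — reduce
  I11: { [B → . F], [B → . e], [F → . )], [F → . B B +], [F → . e e B], [F → B . B +], [F → B B . +] }  — shift
  I12: { [F → B B + .] }  — reduce

I7 contains reduce item [B → e .] and shift item [F → e . e B] — shift-reduce conflict.
I9 contains reduce item [F → e e B .] and shift items [B → . e], [F → . )], [F → . e e B] — shift-reduce conflict.

Answer: Yes — I7: [B → e .] vs [F → e . e B]; I9: [F → e e B .] vs [B → . e]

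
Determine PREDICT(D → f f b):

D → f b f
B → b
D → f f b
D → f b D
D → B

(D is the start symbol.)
PREDICT(D → f f b) = (FIRST(RHS) \ {ε}) ∪ (FOLLOW(D) if ε ∈ FIRST(RHS), i.e. RHS ⇒* ε)
FIRST(f f b) = { 'f' }
ε ∉ FIRST(f f b), so FOLLOW(D) is not added.
PREDICT(D → f f b) = { 'f' }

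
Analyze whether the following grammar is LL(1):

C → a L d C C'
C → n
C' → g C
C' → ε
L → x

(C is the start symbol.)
Relevant sets:
  FOLLOW(C') = { $, 'g' }

For C:
  PREDICT(C → a L d C C') = { 'a' }
  PREDICT(C → n) = { 'n' }
For C':
  PREDICT(C' → g C) = { 'g' }
  PREDICT(C' → ε) = { $, 'g' }
L has a single production, so nothing to check there.

Conflict found: Predict set conflict for C': { 'g' }
The grammar is NOT LL(1).

Answer: No. Predict set conflict for C': { 'g' }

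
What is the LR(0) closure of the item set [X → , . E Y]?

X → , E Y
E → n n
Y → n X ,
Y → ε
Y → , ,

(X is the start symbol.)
To compute CLOSURE, for each item [A → α.Bβ] where B is a non-terminal, add [B → .γ] for all productions B → γ; repeat for the newly added items until nothing changes.

Start with: [X → , . E Y]
  [X → , . E Y] has the dot before E: add [E → . n n]
No further items can be added.

CLOSURE = { [E → . n n], [X → , . E Y] }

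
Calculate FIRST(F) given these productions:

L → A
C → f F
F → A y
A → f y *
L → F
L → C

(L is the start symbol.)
{ 'f' }

To compute FIRST(F), examine every production with F on the left-hand side, reading each right-hand side left to right until a non-nullable symbol is reached.

FIRST sets of the other non-terminals involved (by the same procedure, iterated to a fixed point):
  FIRST(A) = { 'f' }

From F → A y:
  - A is a non-terminal: add FIRST(A) \ {ε} = { 'f' }
    A is not nullable, so stop

Collecting: FIRST(F) = { 'f' }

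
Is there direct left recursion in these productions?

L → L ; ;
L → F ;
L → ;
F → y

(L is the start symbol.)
Yes, L is left-recursive

Direct left recursion occurs when N → N α for some non-terminal N (the right-hand side begins with the left-hand side itself).

L → L ; ;: LEFT RECURSIVE (starts with L)
L → F ;: starts with F
L → ;: starts with ';'
F → y: starts with y

The grammar has direct left recursion on: L.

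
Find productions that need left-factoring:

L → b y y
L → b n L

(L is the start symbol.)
Yes, L has productions with common prefix 'b'

Left-factoring is needed when two productions for the same non-terminal
share a common prefix on the right-hand side.

Productions for L:
  L → b y y
  L → b n L

Found common prefix 'b' in productions for L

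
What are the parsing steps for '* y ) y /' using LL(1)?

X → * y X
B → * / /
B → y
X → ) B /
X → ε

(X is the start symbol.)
LL(1) parsing maintains a stack (initially the start symbol over $) and the input. At each step: if the stack top is a terminal, match it against the current input token; if it is a non-terminal N, replace it with the RHS of M[N, lookahead] (the unique production whose predict set contains the lookahead).

Stack is shown with the top on the left.

Stack    Input        Action
----------------------------
X $      * y ) y / $  output X → * y X
* y X $  * y ) y / $  match '*'
y X $    y ) y / $    match 'y'
X $      ) y / $      output X → ) B /
) B / $  ) y / $      match ')'
B / $    y / $        output B → y
y / $    y / $        match 'y'
/ $      / $          match '/'
$        $            accept

The string is accepted.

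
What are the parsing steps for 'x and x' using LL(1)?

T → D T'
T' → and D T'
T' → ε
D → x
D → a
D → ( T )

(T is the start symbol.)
LL(1) parsing maintains a stack (initially the start symbol over $) and the input. At each step: if the stack top is a terminal, match it against the current input token; if it is a non-terminal N, replace it with the RHS of M[N, lookahead] (the unique production whose predict set contains the lookahead).

Stack is shown with the top on the left.

Stack       Input      Action
-----------------------------
T $         x and x $  output T → D T'
D T' $      x and x $  output D → x
x T' $      x and x $  match 'x'
T' $        and x $    output T' → and D T'
and D T' $  and x $    match 'and'
D T' $      x $        output D → x
x T' $      x $        match 'x'
T' $        $          output T' → ε
$           $          accept

The string is accepted.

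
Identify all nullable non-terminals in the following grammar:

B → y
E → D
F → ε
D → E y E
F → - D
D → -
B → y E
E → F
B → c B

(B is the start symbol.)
ε-productions: F → ε
So F is immediately nullable.
E → F: every symbol on the right is nullable, so E is nullable too.
No further non-terminal can be added: every production for the remaining non-terminals contains a terminal or a non-nullable non-terminal.
Nullable = { 'E', 'F' }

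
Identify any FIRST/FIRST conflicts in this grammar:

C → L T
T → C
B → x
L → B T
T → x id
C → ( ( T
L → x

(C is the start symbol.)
A FIRST/FIRST conflict occurs when two productions N → α and N → β for the same non-terminal have FIRST(α) ∩ FIRST(β) ≠ ∅ (with ε ∈ FIRST of a nullable right-hand side, so two nullable alternatives also conflict).

FIRST sets of the non-terminals at (or reachable through a nullable prefix from) the front of some alternative:
  FIRST(L) = { 'x' }
  FIRST(C) = { '(', 'x' }
  FIRST(B) = { 'x' }

Productions for C:
  C → L T: FIRST = { 'x' }
  C → ( ( T: FIRST = { '(' }
Productions for T:
  T → C: FIRST = { '(', 'x' }
  T → x id: FIRST = { 'x' }
Productions for L:
  L → B T: FIRST = { 'x' }
  L → x: FIRST = { 'x' }
B has only one production, so no FIRST/FIRST conflict is possible there.

Conflict for T: T → C and T → x id
  Overlap: { 'x' }
Conflict for L: L → B T and L → x
  Overlap: { 'x' }

Answer: Yes. T → C / T → x id on { 'x' }; L → B T / L → x on { 'x' }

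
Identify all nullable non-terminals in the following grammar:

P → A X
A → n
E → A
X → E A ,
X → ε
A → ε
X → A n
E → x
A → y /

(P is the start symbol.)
{ 'A', 'E', 'P', 'X' }

ε-productions: X → ε, A → ε
So X, A are immediately nullable.
P → A X: every symbol on the right is nullable, so P is nullable too.
E → A: every symbol on the right is nullable, so E is nullable too.
Every non-terminal is now nullable.
Nullable = { 'A', 'E', 'P', 'X' }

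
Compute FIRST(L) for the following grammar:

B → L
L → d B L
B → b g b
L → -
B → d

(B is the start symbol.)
{ '-', 'd' }

To compute FIRST(L), examine every production with L on the left-hand side, reading each right-hand side left to right until a non-nullable symbol is reached.

From L → d B L:
  - d is a terminal: add 'd' and stop
From L → -:
  - '-' is a terminal: add '-' and stop

Collecting: FIRST(L) = { '-', 'd' }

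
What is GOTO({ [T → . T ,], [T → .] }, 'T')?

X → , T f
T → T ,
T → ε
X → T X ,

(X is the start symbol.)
{ [T → T . ,] }

GOTO(I, 'T') = CLOSURE({ [A → αX.β] : [A → α.Xβ] ∈ I, X = 'T' })

Items with dot before 'T', with the dot advanced:
  [T → . T ,] → [T → T . ,]
Closure adds nothing (no advanced item has the dot before a non-terminal).

GOTO = { [T → T . ,] }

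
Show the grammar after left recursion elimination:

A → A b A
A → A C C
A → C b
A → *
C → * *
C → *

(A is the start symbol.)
A → C b A'
A → * A'
A' → b A A'
A' → C C A'
A' → ε
C → * *
C → *

A is directly left-recursive. The standard transformation for
  A → A α₁ | ... | A α_m | β₁ | ... | β_n
is
  A  → β₁ A' | ... | β_n A'
  A' → α₁ A' | ... | α_m A' | ε

A → C b becomes A → C b A'
A → * becomes A → * A'
A → A b A becomes A' → b A A'
A → A C C becomes A' → C C A'
Add A' → ε

Productions for other non-terminals are unchanged:
  C → * *
  C → *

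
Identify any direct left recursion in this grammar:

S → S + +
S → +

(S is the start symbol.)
S → S + +: LEFT RECURSIVE (starts with S)
S → +: starts with '+'

The grammar has direct left recursion on: S.

Answer: Yes, S is left-recursive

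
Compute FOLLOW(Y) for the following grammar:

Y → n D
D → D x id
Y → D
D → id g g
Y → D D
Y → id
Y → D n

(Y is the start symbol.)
{ $ }

To compute FOLLOW(Y), find every occurrence of Y on a right-hand side N → α Y β: add FIRST(β) \ {ε}, and if β is empty or nullable also add FOLLOW(N). Iterate to a fixed point.

Y is the start symbol, so $ ∈ FOLLOW(Y).
Y does not occur on any right-hand side.

Taking the union: FOLLOW(Y) = { $ }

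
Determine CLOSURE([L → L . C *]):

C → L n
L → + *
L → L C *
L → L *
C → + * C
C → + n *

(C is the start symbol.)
{ [C → . + * C], [C → . + n *], [C → . L n], [L → . + *], [L → . L *], [L → . L C *], [L → L . C *] }

To compute CLOSURE, for each item [A → α.Bβ] where B is a non-terminal, add [B → .γ] for all productions B → γ; repeat for the newly added items until nothing changes.

Start with: [L → L . C *]
  [L → L . C *] has the dot before C: add [C → . L n], [C → . + * C], [C → . + n *]
  [C → . L n] has the dot before L: add [L → . + *], [L → . L C *], [L → . L *]
No further items can be added.

CLOSURE = { [C → . + * C], [C → . + n *], [C → . L n], [L → . + *], [L → . L *], [L → . L C *], [L → L . C *] }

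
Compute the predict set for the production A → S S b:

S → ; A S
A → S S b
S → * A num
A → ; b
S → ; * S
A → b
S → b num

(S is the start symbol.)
{ '*', ';', 'b' }

PREDICT(A → S S b) = (FIRST(RHS) \ {ε}) ∪ (FOLLOW(A) if ε ∈ FIRST(RHS), i.e. RHS ⇒* ε)
FIRST(S) = { '*', ';', 'b' }
FIRST(S S b) = { '*', ';', 'b' }
ε ∉ FIRST(S S b), so FOLLOW(A) is not added.
PREDICT(A → S S b) = { '*', ';', 'b' }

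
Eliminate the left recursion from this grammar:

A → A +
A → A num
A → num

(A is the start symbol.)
A is directly left-recursive. The standard transformation for
  A → A α₁ | ... | A α_m | β₁ | ... | β_n
is
  A  → β₁ A' | ... | β_n A'
  A' → α₁ A' | ... | α_m A' | ε

A → num becomes A → num A'
A → A + becomes A' → + A'
A → A num becomes A' → num A'
Add A' → ε

Resulting grammar:
A → num A'
A' → + A'
A' → num A'
A' → ε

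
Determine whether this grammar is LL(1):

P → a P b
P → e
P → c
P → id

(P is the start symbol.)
For P:
  PREDICT(P → a P b) = { 'a' }
  PREDICT(P → e) = { 'e' }
  PREDICT(P → c) = { 'c' }
  PREDICT(P → id) = { 'id' }

All predict sets are disjoint. The grammar IS LL(1).

Answer: Yes, the grammar is LL(1).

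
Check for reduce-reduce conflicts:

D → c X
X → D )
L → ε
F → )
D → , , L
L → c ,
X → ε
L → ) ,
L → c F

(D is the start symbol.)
A reduce-reduce conflict occurs when an LR(0) state has two complete items [A → α .] and [B → β .] — both call for a reduction, and with no lookahead the parser cannot choose between them.

Augment with D' → D and build the canonical LR(0) collection (I0 = CLOSURE({[D' → . D]}), then GOTO on every symbol after a dot until no new states appear). It has 15 states:
  I0: { [D → . , , L], [D → . c X], [D' → . D] }  — shift
  I1: { [D → , . , L] }  — shift
  I2: { [D' → D .] }  — accept
  I3: { [D → . , , L], [D → . c X], [D → c . X], [X → . D )], [X → .] }  — shift, reduce
  I4: { [X → D . )] }  — shift
  I5: { [D → c X .] }  — reduce
  I6: { [X → D ) .] }  — reduce
  I7: { [D → , , . L], [L → . ) ,], [L → . c ,], [L → . c F], [L → .] }  — shift, reduce
  I8: { [L → ) . ,] }  — shift
  I9: { [D → , , L .] }  — reduce
  I10: { [F → . )], [L → c . ,], [L → c . F] }  — shift
  I11: { [F → ) .] }  — reduce
  I12: { [L → c , .] }  — reduce
  I13: { [L → c F .] }  — reduce
  I14: { [L → ) , .] }  — reduce

No state contains more than one complete item.

Answer: No reduce-reduce conflicts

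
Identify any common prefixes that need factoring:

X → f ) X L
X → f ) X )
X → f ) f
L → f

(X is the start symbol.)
Left-factoring is needed when two productions for the same non-terminal
share a common prefix on the right-hand side.

Productions for X:
  X → f ) X L
  X → f ) X )
  X → f ) f

Found common prefix 'f )' in productions for X

Answer: Yes, X has productions with common prefix 'f )'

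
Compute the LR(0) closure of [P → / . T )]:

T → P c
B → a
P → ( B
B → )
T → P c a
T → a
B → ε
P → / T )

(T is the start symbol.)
{ [P → . ( B], [P → . / T )], [P → / . T )], [T → . P c a], [T → . P c], [T → . a] }

Start with: [P → / . T )]
  [P → / . T )] has the dot before T: add [T → . P c], [T → . P c a], [T → . a]
  [T → . P c] has the dot before P: add [P → . ( B], [P → . / T )]
No further items can be added.

CLOSURE = { [P → . ( B], [P → . / T )], [P → / . T )], [T → . P c a], [T → . P c], [T → . a] }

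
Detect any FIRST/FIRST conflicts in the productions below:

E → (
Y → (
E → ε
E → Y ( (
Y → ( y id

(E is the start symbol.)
Yes. E → '(' / E → Y '(' '(' on { '(' }; Y → '(' / Y → '(' y id on { '(' }

A FIRST/FIRST conflict occurs when two productions N → α and N → β for the same non-terminal have FIRST(α) ∩ FIRST(β) ≠ ∅ (with ε ∈ FIRST of a nullable right-hand side, so two nullable alternatives also conflict).

FIRST sets of the non-terminals at (or reachable through a nullable prefix from) the front of some alternative:
  FIRST(Y) = { '(' }

Productions for E:
  E → (: FIRST = { '(' }
  E → ε: FIRST = { ε }
  E → Y ( (: FIRST = { '(' }
Productions for Y:
  Y → (: FIRST = { '(' }
  Y → ( y id: FIRST = { '(' }

Conflict for E: E → ( and E → Y ( (
  Overlap: { '(' }
Conflict for Y: Y → ( and Y → ( y id
  Overlap: { '(' }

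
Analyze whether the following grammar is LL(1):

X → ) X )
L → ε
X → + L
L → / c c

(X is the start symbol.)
Yes, the grammar is LL(1).

Relevant sets:
  FOLLOW(L) = { $, ')' }

For X:
  PREDICT(X → ')' X ')') = { ')' }
  PREDICT(X → '+' L) = { '+' }
For L:
  PREDICT(L → ε) = { $, ')' }
  PREDICT(L → '/' c c) = { '/' }

All predict sets are disjoint. The grammar IS LL(1).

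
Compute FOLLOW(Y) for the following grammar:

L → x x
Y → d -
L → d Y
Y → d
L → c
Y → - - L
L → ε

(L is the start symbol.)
{ $ }

In L → d Y: Y is at the end, add FOLLOW(L)

The FOLLOW sets referred to above (computed the same way, to a fixed point):
  FOLLOW(L) = { $ }

Taking the union: FOLLOW(Y) = { $ }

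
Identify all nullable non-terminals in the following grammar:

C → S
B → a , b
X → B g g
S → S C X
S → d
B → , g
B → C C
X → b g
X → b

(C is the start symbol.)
None

There are no ε-productions, so no non-terminal can derive ε.
No non-terminals are nullable.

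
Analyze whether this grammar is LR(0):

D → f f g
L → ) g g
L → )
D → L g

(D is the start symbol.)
A grammar is LR(0) if no state in the canonical LR(0) collection has:
  - both a shift item (dot before a terminal) and a complete item (shift-reduce conflict), or
  - two or more complete items (reduce-reduce conflict; the accept item [D' → D .] counts as a complete item here).

Augment with D' → D and build the canonical LR(0) collection (I0 = CLOSURE({[D' → . D]}), then GOTO on every symbol after a dot until no new states appear). It has 10 states:
  I0: { [D → . L g], [D → . f f g], [D' → . D], [L → . ) g g], [L → . )] }  — shift
  I1: { [L → ) . g g], [L → ) .] }  — shift, reduce
  I2: { [D' → D .] }  — accept
  I3: { [D → L . g] }  — shift
  I4: { [D → f . f g] }  — shift
  I5: { [D → f f . g] }  — shift
  I6: { [D → f f g .] }  — reduce
  I7: { [D → L g .] }  — reduce
  I8: { [L → ) g . g] }  — shift
  I9: { [L → ) g g .] }  — reduce

Conflict in state I1:
  Shift-reduce conflict between [L → ) .] and [L → ) . g g]
So the grammar is NOT LR(0).

Answer: No. Shift-reduce conflict between [L → ) .] and [L → ) . g g]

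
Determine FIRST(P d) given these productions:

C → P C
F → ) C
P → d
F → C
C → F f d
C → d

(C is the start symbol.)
{ 'd' }

FIRST sets of the non-terminals involved (from the grammar, by fixed-point iteration):
  FIRST(P) = { 'd' }

To compute FIRST(P d), process the symbols left to right:
Symbol P is a non-terminal. Add FIRST(P) \ {ε} = { 'd' }
P is not nullable (ε ∉ FIRST(P)), so stop here.
FIRST(P d) = { 'd' }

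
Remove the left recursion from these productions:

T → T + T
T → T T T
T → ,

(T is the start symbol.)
T → , T'
T' → + T T'
T' → T T T'
T' → ε

T is directly left-recursive. The standard transformation for
  A → A α₁ | ... | A α_m | β₁ | ... | β_n
is
  A  → β₁ A' | ... | β_n A'
  A' → α₁ A' | ... | α_m A' | ε

T → , becomes T → , T'
T → T + T becomes T' → + T T'
T → T T T becomes T' → T T T'
Add T' → ε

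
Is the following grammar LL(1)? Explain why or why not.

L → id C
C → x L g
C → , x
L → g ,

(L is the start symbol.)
Yes, the grammar is LL(1).

For L:
  PREDICT(L → id C) = { 'id' }
  PREDICT(L → g ',') = { 'g' }
For C:
  PREDICT(C → x L g) = { 'x' }
  PREDICT(C → ',' x) = { ',' }

All predict sets are disjoint. The grammar IS LL(1).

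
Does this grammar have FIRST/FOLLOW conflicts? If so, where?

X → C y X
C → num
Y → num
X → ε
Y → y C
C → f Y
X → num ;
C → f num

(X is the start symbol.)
Nullable non-terminals: X.
FIRST sets used below: FIRST(C) = { 'f', 'num' }

X: nullable alternative(s) X → ε; FOLLOW(X) = { $ }
  X → C y X: FIRST \ {ε} = { 'f', 'num' } — disjoint from FOLLOW(X)
  X → ε: FIRST \ {ε} = { } — this is the only nullable alternative, skip
  X → num ;: FIRST \ {ε} = { 'num' } — disjoint from FOLLOW(X)

C, Y have no nullable alternative, so no FIRST/FOLLOW check is needed there.

No FIRST/FOLLOW conflicts found.

Answer: No FIRST/FOLLOW conflicts.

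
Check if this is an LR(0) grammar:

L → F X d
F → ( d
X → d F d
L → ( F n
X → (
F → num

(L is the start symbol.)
Yes, the grammar is LR(0)

A grammar is LR(0) if no state in the canonical LR(0) collection has:
  - both a shift item (dot before a terminal) and a complete item (shift-reduce conflict), or
  - two or more complete items (reduce-reduce conflict; the accept item [L' → L .] counts as a complete item here).

Augment with L' → L and build the canonical LR(0) collection (I0 = CLOSURE({[L' → . L]}), then GOTO on every symbol after a dot until no new states appear). It has 15 states:
  I0: { [F → . ( d], [F → . num], [L → . ( F n], [L → . F X d], [L' → . L] }  — shift
  I1: { [F → ( . d], [F → . ( d], [F → . num], [L → ( . F n] }  — shift
  I2: { [L → F . X d], [X → . (], [X → . d F d] }  — shift
  I3: { [L' → L .] }  — accept
  I4: { [F → num .] }  — reduce
  I5: { [X → ( .] }  — reduce
  I6: { [L → F X . d] }  — shift
  I7: { [F → . ( d], [F → . num], [X → d . F d] }  — shift
  I8: { [F → ( . d] }  — shift
  I9: { [X → d F . d] }  — shift
  I10: { [X → d F d .] }  — reduce
  I11: { [F → ( d .] }  — reduce
  I12: { [L → F X d .] }  — reduce
  I13: { [L → ( F . n] }  — shift
  I14: { [L → ( F n .] }  — reduce

Every state is either a pure shift/goto state or contains exactly one complete item and nothing to shift — no conflicts. The grammar is LR(0).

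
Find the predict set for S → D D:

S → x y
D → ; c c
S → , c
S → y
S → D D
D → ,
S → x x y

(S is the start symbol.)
PREDICT(S → D D) = (FIRST(RHS) \ {ε}) ∪ (FOLLOW(S) if ε ∈ FIRST(RHS), i.e. RHS ⇒* ε)
FIRST(D) = { ',', ';' }
FIRST(D D) = { ',', ';' }
ε ∉ FIRST(D D), so FOLLOW(S) is not added.
PREDICT(S → D D) = { ',', ';' }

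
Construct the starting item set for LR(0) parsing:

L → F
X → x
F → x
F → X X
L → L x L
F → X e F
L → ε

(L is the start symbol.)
{ [F → . X X], [F → . X e F], [F → . x], [L → . F], [L → . L x L], [L → .], [L' → . L], [X → . x] }

First, augment the grammar with L' → L
I₀ = CLOSURE({ [L' → . L] }):
  [L' → . L] has the dot before L: add [L → . F], [L → . L x L], [L → .]
  [L → . F] has the dot before F: add [F → . x], [F → . X X], [F → . X e F]
  [F → . X X] has the dot before X: add [X → . x]
No further items can be added.

I₀ = { [F → . X X], [F → . X e F], [F → . x], [L → . F], [L → . L x L], [L → .], [L' → . L], [X → . x] }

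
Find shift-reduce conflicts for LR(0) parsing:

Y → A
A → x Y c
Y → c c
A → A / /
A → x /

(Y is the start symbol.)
Yes — I1: [Y → A .] vs [A → A . / /]

A shift-reduce conflict occurs when an LR(0) state has both:
  - a complete (reduce) item [A → α .] (dot at the end), and
  - a shift item [B → β . c γ] (dot before a terminal).

Augment with Y' → Y and build the canonical LR(0) collection (I0 = CLOSURE({[Y' → . Y]}), then GOTO on every symbol after a dot until no new states appear). It has 11 states:
  I0: { [A → . A / /], [A → . x /], [A → . x Y c], [Y → . A], [Y → . c c], [Y' → . Y] }  — shift
  I1: { [A → A . / /], [Y → A .] }  — shift, reduce
  I2: { [Y' → Y .] }  — accept
  I3: { [Y → c . c] }  — shift
  I4: { [A → . A / /], [A → . x /], [A → . x Y c], [A → x . /], [A → x . Y c], [Y → . A], [Y → . c c] }  — shift
  I5: { [A → x / .] }  — reduce
  I6: { [A → x Y . c] }  — shift
  I7: { [A → x Y c .] }  — reduce
  I8: { [Y → c c .] }  — reduce
  I9: { [A → A / . /] }  — shift
  I10: { [A → A / / .] }  — reduce

I1 contains reduce item [Y → A .] and shift item [A → A . / /] — shift-reduce conflict.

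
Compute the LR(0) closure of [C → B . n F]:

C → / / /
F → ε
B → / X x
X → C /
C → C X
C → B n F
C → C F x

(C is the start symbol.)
{ [C → B . n F] }

Start with: [C → B . n F]
The dot precedes the terminal n, so nothing is added.

CLOSURE = { [C → B . n F] }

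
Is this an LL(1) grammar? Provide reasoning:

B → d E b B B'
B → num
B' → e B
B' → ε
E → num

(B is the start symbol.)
No. Predict set conflict for B': { 'e' }

Relevant sets:
  FOLLOW(B') = { $, 'e' }

For B:
  PREDICT(B → d E b B B') = { 'd' }
  PREDICT(B → num) = { 'num' }
For B':
  PREDICT(B' → e B) = { 'e' }
  PREDICT(B' → ε) = { $, 'e' }
E has a single production, so nothing to check there.

Conflict found: Predict set conflict for B': { 'e' }
The grammar is NOT LL(1).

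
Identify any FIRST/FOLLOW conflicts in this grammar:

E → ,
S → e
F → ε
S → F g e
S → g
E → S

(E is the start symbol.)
No FIRST/FOLLOW conflicts.

Nullable non-terminals: F.
F has a nullable alternative but only one production, so nothing to check.

E, S have no nullable alternative, so no FIRST/FOLLOW check is needed there.

No FIRST/FOLLOW conflicts found.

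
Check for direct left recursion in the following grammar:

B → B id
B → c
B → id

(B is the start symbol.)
B → B id: LEFT RECURSIVE (starts with B)
B → c: starts with c
B → id: starts with id

The grammar has direct left recursion on: B.

Answer: Yes, B is left-recursive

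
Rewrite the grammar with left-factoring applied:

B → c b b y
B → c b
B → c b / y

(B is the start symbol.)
Left-factoring transforms A → αβ₁ | αβ₂ into A → αA' and A' → β₁ | β₂
(α is the longest common prefix among the alternatives). Repeat until
no nonterminal has two alternatives with a common prefix.

Round 1: B has alternatives sharing prefix 'c b'. Introduce B': B → c b B'
  Add: B' → b y
  Add: B' → ε
  Add: B' → / y

No remaining common prefixes — done.

Resulting grammar:
B → c b B'
B' → b y
B' → ε
B' → / y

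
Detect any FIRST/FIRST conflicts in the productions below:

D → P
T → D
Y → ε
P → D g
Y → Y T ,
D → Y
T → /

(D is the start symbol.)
Yes. D → P / D → Y on { ',', '/', 'g' }; T → D / T → '/' on { '/' }

A FIRST/FIRST conflict occurs when two productions N → α and N → β for the same non-terminal have FIRST(α) ∩ FIRST(β) ≠ ∅ (with ε ∈ FIRST of a nullable right-hand side, so two nullable alternatives also conflict).

FIRST sets of the non-terminals at (or reachable through a nullable prefix from) the front of some alternative:
  FIRST(P) = { ',', '/', 'g' }
  FIRST(Y) = { ',', '/', 'g', ε }
  FIRST(D) = { ',', '/', 'g', ε }
  FIRST(T) = { ',', '/', 'g', ε }

Productions for D:
  D → P: FIRST = { ',', '/', 'g' }
  D → Y: FIRST = { ',', '/', 'g', ε }
Productions for T:
  T → D: FIRST = { ',', '/', 'g', ε }
  T → /: FIRST = { '/' }
Productions for Y:
  Y → ε: FIRST = { ε }
  Y → Y T ,: FIRST = { ',', '/', 'g' }
P has only one production, so no FIRST/FIRST conflict is possible there.

Conflict for D: D → P and D → Y
  Overlap: { ',', '/', 'g' }
Conflict for T: T → D and T → /
  Overlap: { '/' }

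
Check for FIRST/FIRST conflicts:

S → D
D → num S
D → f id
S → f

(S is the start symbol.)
Yes. S → D / S → f on { 'f' }

A FIRST/FIRST conflict occurs when two productions N → α and N → β for the same non-terminal have FIRST(α) ∩ FIRST(β) ≠ ∅ (with ε ∈ FIRST of a nullable right-hand side, so two nullable alternatives also conflict).

FIRST sets of the non-terminals at (or reachable through a nullable prefix from) the front of some alternative:
  FIRST(D) = { 'f', 'num' }

Productions for S:
  S → D: FIRST = { 'f', 'num' }
  S → f: FIRST = { 'f' }
Productions for D:
  D → num S: FIRST = { 'num' }
  D → f id: FIRST = { 'f' }

Conflict for S: S → D and S → f
  Overlap: { 'f' }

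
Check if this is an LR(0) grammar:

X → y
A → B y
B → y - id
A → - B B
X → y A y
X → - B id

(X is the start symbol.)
No. Shift-reduce conflict between [X → y .] and [A → . - B B]

A grammar is LR(0) if no state in the canonical LR(0) collection has:
  - both a shift item (dot before a terminal) and a complete item (shift-reduce conflict), or
  - two or more complete items (reduce-reduce conflict; the accept item [X' → X .] counts as a complete item here).

Augment with X' → X and build the canonical LR(0) collection (I0 = CLOSURE({[X' → . X]}), then GOTO on every symbol after a dot until no new states appear). It has 16 states:
  I0: { [X → . - B id], [X → . y A y], [X → . y], [X' → . X] }  — shift
  I1: { [B → . y - id], [X → - . B id] }  — shift
  I2: { [X' → X .] }  — accept
  I3: { [A → . - B B], [A → . B y], [B → . y - id], [X → y . A y], [X → y .] }  — shift, reduce
  I4: { [A → - . B B], [B → . y - id] }  — shift
  I5: { [X → y A . y] }  — shift
  I6: { [A → B . y] }  — shift
  I7: { [B → y . - id] }  — shift
  I8: { [B → y - . id] }  — shift
  I9: { [B → y - id .] }  — reduce
  I10: { [A → B y .] }  — reduce
  I11: { [X → y A y .] }  — reduce
  I12: { [A → - B . B], [B → . y - id] }  — shift
  I13: { [A → - B B .] }  — reduce
  I14: { [X → - B . id] }  — shift
  I15: { [X → - B id .] }  — reduce

Conflict in state I3:
  Shift-reduce conflict between [X → y .] and [A → . - B B]
So the grammar is NOT LR(0).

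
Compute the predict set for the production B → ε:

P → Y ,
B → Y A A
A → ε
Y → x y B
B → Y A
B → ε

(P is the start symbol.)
{ ',' }

PREDICT(B → ε) = (FIRST(RHS) \ {ε}) ∪ (FOLLOW(B) if ε ∈ FIRST(RHS), i.e. RHS ⇒* ε)
The right-hand side is ε (FIRST(ε) = { ε }), so the predict set is FOLLOW(B) = { ',' }
PREDICT(B → ε) = { ',' }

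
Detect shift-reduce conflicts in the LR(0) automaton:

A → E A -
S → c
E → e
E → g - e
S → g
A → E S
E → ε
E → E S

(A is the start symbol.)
Augment with A' → A and build the canonical LR(0) collection (I0 = CLOSURE({[A' → . A]}), then GOTO on every symbol after a dot until no new states appear). It has 12 states:
  I0: { [A → . E A -], [A → . E S], [A' → . A], [E → . E S], [E → . e], [E → . g - e], [E → .] }  — shift, reduce
  I1: { [A' → A .] }  — accept
  I2: { [A → . E A -], [A → . E S], [A → E . A -], [A → E . S], [E → . E S], [E → . e], [E → . g - e], [E → .], [E → E . S], [S → . c], [S → . g] }  — shift, reduce
  I3: { [E → e .] }  — reduce
  I4: { [E → g . - e] }  — shift
  I5: { [E → g - . e] }  — shift
  I6: { [E → g - e .] }  — reduce
  I7: { [A → E A . -] }  — shift
  I8: { [A → E S .], [E → E S .] }  — 2 reduces
  I9: { [S → c .] }  — reduce
  I10: { [E → g . - e], [S → g .] }  — shift, reduce
  I11: { [A → E A - .] }  — reduce

I0 contains reduce item [E → .] and shift items [E → . e], [E → . g - e] — shift-reduce conflict.
I2 contains reduce item [E → .] and shift items [E → . e], [E → . g - e], [S → . c], [S → . g] — shift-reduce conflict.
I10 contains reduce item [S → g .] and shift item [E → g . - e] — shift-reduce conflict.

Answer: Yes — I0: [E → .] vs [E → . e]; I2: [E → .] vs [E → . e]; I10: [S → g .] vs [E → g . - e]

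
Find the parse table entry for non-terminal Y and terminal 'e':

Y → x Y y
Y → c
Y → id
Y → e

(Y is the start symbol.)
To find M[Y, 'e'], we find productions for Y where 'e' is in the predict set (PREDICT(N → α) = (FIRST(α) \ {ε}) ∪ (FOLLOW(N) if α ⇒* ε)).

Y → x Y y: PREDICT = { 'x' }
Y → c: PREDICT = { 'c' }
Y → id: PREDICT = { 'id' }
Y → e: PREDICT = { 'e' }
  'e' is in predict set, so this production goes in M[Y, 'e']

M[Y, 'e'] = Y → e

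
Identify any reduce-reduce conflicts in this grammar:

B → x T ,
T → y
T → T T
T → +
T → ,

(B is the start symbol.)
Yes — I7: [B → x T , .] vs [T → , .]

Augment with B' → B and build the canonical LR(0) collection (I0 = CLOSURE({[B' → . B]}), then GOTO on every symbol after a dot until no new states appear). It has 9 states:
  I0: { [B → . x T ,], [B' → . B] }  — shift
  I1: { [B' → B .] }  — accept
  I2: { [B → x . T ,], [T → . +], [T → . ,], [T → . T T], [T → . y] }  — shift
  I3: { [T → + .] }  — reduce
  I4: { [T → , .] }  — reduce
  I5: { [B → x T . ,], [T → . +], [T → . ,], [T → . T T], [T → . y], [T → T . T] }  — shift
  I6: { [T → y .] }  — reduce
  I7: { [B → x T , .], [T → , .] }  — 2 reduces
  I8: { [T → . +], [T → . ,], [T → . T T], [T → . y], [T → T . T], [T → T T .] }  — shift, reduce

I7 contains complete items [B → x T , .], [T → , .] — reduce-reduce conflict.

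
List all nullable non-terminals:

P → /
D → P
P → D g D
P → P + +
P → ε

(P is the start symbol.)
A non-terminal is nullable if it can derive ε (the empty string): either it has an ε-production, or it has a production whose right-hand side consists entirely of nullable non-terminals.

ε-productions: P → ε
So P is immediately nullable.
D → P: every symbol on the right is nullable, so D is nullable too.
Every non-terminal is now nullable.
Nullable = { 'D', 'P' }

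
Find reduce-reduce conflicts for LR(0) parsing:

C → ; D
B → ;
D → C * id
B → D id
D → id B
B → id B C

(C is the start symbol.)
A reduce-reduce conflict occurs when an LR(0) state has two complete items [A → α .] and [B → β .] — both call for a reduction, and with no lookahead the parser cannot choose between them.

Augment with C' → C and build the canonical LR(0) collection (I0 = CLOSURE({[C' → . C]}), then GOTO on every symbol after a dot until no new states appear). It has 15 states:
  I0: { [C → . ; D], [C' → . C] }  — shift
  I1: { [C → . ; D], [C → ; . D], [D → . C * id], [D → . id B] }  — shift
  I2: { [C' → C .] }  — accept
  I3: { [D → C . * id] }  — shift
  I4: { [C → ; D .] }  — reduce
  I5: { [B → . ;], [B → . D id], [B → . id B C], [C → . ; D], [D → . C * id], [D → . id B], [D → id . B] }  — shift
  I6: { [B → ; .], [C → . ; D], [C → ; . D], [D → . C * id], [D → . id B] }  — shift, reduce
  I7: { [D → id B .] }  — reduce
  I8: { [B → D . id] }  — shift
  I9: { [B → . ;], [B → . D id], [B → . id B C], [B → id . B C], [C → . ; D], [D → . C * id], [D → . id B], [D → id . B] }  — shift
  I10: { [B → id B . C], [C → . ; D], [D → id B .] }  — shift, reduce
  I11: { [B → id B C .] }  — reduce
  I12: { [B → D id .] }  — reduce
  I13: { [D → C * . id] }  — shift
  I14: { [D → C * id .] }  — reduce

No state contains more than one complete item.

Answer: No reduce-reduce conflicts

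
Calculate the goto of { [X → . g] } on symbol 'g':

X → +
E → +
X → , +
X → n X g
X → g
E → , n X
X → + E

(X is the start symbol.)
{ [X → g .] }

GOTO(I, 'g') = CLOSURE({ [A → αX.β] : [A → α.Xβ] ∈ I, X = 'g' })

Items with dot before 'g', with the dot advanced:
  [X → . g] → [X → g .]
Closure adds nothing (no advanced item has the dot before a non-terminal).

GOTO = { [X → g .] }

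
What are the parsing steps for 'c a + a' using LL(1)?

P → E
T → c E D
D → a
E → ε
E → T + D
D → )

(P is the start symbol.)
LL(1) parsing maintains a stack (initially the start symbol over $) and the input. At each step: if the stack top is a terminal, match it against the current input token; if it is a non-terminal N, replace it with the RHS of M[N, lookahead] (the unique production whose predict set contains the lookahead).

Stack is shown with the top on the left.

Stack        Input      Action
------------------------------
P $          c a + a $  output P → E
E $          c a + a $  output E → T + D
T + D $      c a + a $  output T → c E D
c E D + D $  c a + a $  match 'c'
E D + D $    a + a $    output E → ε
D + D $      a + a $    output D → a
a + D $      a + a $    match 'a'
+ D $        + a $      match '+'
D $          a $        output D → a
a $          a $        match 'a'
$            $          accept

The string is accepted.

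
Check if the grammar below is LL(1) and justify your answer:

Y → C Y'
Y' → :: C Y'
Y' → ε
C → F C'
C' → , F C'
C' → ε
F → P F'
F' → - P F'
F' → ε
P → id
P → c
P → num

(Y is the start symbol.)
A grammar is LL(1) if for each non-terminal N with multiple productions, the predict sets of those productions are pairwise disjoint, where PREDICT(N → α) = (FIRST(α) \ {ε}) ∪ (FOLLOW(N) if α ⇒* ε).

Relevant sets:
  FOLLOW(Y') = { $ }
  FOLLOW(C') = { $, '::' }
  FOLLOW(F') = { $, ',', '::' }

For Y':
  PREDICT(Y' → :: C Y') = { '::' }
  PREDICT(Y' → ε) = { $ }
For C':
  PREDICT(C' → ',' F C') = { ',' }
  PREDICT(C' → ε) = { $, '::' }
For F':
  PREDICT(F' → '-' P F') = { '-' }
  PREDICT(F' → ε) = { $, ',', '::' }
For P:
  PREDICT(P → id) = { 'id' }
  PREDICT(P → c) = { 'c' }
  PREDICT(P → num) = { 'num' }
Y, C, F have a single production, so nothing to check there.

All predict sets are disjoint. The grammar IS LL(1).

Answer: Yes, the grammar is LL(1).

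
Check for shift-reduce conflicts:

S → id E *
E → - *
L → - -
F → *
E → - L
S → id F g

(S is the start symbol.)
Augment with S' → S and build the canonical LR(0) collection (I0 = CLOSURE({[S' → . S]}), then GOTO on every symbol after a dot until no new states appear). It has 13 states:
  I0: { [S → . id E *], [S → . id F g], [S' → . S] }  — shift
  I1: { [S' → S .] }  — accept
  I2: { [E → . - *], [E → . - L], [F → . *], [S → id . E *], [S → id . F g] }  — shift
  I3: { [F → * .] }  — reduce
  I4: { [E → - . *], [E → - . L], [L → . - -] }  — shift
  I5: { [S → id E . *] }  — shift
  I6: { [S → id F . g] }  — shift
  I7: { [S → id F g .] }  — reduce
  I8: { [S → id E * .] }  — reduce
  I9: { [E → - * .] }  — reduce
  I10: { [L → - . -] }  — shift
  I11: { [E → - L .] }  — reduce
  I12: { [L → - - .] }  — reduce

No state contains both a complete item and a shift item.

Answer: No shift-reduce conflicts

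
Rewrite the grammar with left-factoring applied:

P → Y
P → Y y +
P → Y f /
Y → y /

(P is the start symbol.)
Left-factoring transforms A → αβ₁ | αβ₂ into A → αA' and A' → β₁ | β₂
(α is the longest common prefix among the alternatives). Repeat until
no nonterminal has two alternatives with a common prefix.

Round 1: P has alternatives sharing prefix 'Y'. Introduce P': P → Y P'
  Add: P' → ε
  Add: P' → y +
  Add: P' → f /

No remaining common prefixes — done.

Resulting grammar:
P → Y P'
P' → ε
P' → y +
P' → f /
Y → y /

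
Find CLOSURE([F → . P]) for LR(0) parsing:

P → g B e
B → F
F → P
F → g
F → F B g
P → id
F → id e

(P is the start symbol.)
Start with: [F → . P]
  [F → . P] has the dot before P: add [P → . g B e], [P → . id]
No further items can be added.

CLOSURE = { [F → . P], [P → . g B e], [P → . id] }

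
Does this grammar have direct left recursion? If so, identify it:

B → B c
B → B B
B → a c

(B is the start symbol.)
Yes, B is left-recursive

Direct left recursion occurs when N → N α for some non-terminal N (the right-hand side begins with the left-hand side itself).

B → B c: LEFT RECURSIVE (starts with B)
B → B B: LEFT RECURSIVE (starts with B)
B → a c: starts with a

The grammar has direct left recursion on: B.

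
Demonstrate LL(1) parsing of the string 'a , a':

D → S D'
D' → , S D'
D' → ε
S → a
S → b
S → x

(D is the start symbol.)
Stack is shown with the top on the left.

Stack     Input    Action
-------------------------
D $       a , a $  output D → S D'
S D' $    a , a $  output S → a
a D' $    a , a $  match 'a'
D' $      , a $    output D' → , S D'
, S D' $  , a $    match ','
S D' $    a $      output S → a
a D' $    a $      match 'a'
D' $      $        output D' → ε
$         $        accept

The string is accepted.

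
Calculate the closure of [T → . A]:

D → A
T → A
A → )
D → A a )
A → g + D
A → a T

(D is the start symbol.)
To compute CLOSURE, for each item [A → α.Bβ] where B is a non-terminal, add [B → .γ] for all productions B → γ; repeat for the newly added items until nothing changes.

Start with: [T → . A]
  [T → . A] has the dot before A: add [A → . )], [A → . g + D], [A → . a T]
No further items can be added.

CLOSURE = { [A → . )], [A → . a T], [A → . g + D], [T → . A] }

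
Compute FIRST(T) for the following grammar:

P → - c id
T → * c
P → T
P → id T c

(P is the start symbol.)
To compute FIRST(T), examine every production with T on the left-hand side, reading each right-hand side left to right until a non-nullable symbol is reached.

From T → * c:
  - '*' is a terminal: add '*' and stop

Collecting: FIRST(T) = { '*' }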